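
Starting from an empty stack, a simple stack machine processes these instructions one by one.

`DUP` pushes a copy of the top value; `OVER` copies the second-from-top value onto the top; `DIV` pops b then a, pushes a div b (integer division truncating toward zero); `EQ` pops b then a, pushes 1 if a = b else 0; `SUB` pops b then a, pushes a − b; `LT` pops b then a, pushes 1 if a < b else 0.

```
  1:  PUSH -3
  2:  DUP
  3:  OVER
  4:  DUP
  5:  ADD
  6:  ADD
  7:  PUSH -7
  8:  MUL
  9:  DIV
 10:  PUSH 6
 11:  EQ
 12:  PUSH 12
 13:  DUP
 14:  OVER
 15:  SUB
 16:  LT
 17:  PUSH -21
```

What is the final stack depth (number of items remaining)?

PUSH -3  : -3
DUP      : -3 -3
OVER     : -3 -3 -3
DUP      : -3 -3 -3 -3
ADD      : -3 -3 -6
ADD      : -3 -9
PUSH -7  : -3 -9 -7
MUL      : -3 63
DIV      : 0
PUSH 6   : 0 6
EQ       : 0
PUSH 12  : 0 12
DUP      : 0 12 12
OVER     : 0 12 12 12
SUB      : 0 12 0
LT       : 0 0
PUSH -21 : 0 0 -21

3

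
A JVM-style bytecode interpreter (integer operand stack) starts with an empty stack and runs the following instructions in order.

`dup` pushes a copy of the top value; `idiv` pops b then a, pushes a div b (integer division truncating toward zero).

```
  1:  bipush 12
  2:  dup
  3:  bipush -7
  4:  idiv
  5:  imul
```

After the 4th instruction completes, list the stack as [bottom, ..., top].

bipush 12 : 12
dup       : 12 12
bipush -7 : 12 12 -7
idiv      : 12 -1

[12, -1]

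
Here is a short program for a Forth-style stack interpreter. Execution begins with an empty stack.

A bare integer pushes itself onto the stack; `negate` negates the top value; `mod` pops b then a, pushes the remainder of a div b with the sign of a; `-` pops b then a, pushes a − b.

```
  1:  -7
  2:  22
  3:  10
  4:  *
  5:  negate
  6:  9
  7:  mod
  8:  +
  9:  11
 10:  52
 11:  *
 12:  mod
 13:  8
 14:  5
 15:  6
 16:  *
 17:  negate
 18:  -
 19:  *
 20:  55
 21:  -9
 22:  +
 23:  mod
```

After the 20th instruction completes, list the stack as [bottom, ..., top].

[-418, 55]

-7     → -7
22     → -7 22
10     → -7 22 10
*      → -7 220
negate → -7 -220
9      → -7 -220 9
mod    → -7 -4
+      → -11
11     → -11 11
52     → -11 11 52
*      → -11 572
mod    → -11
8      → -11 8
5      → -11 8 5
6      → -11 8 5 6
*      → -11 8 30
negate → -11 8 -30
-      → -11 38
*      → -418
55     → -418 55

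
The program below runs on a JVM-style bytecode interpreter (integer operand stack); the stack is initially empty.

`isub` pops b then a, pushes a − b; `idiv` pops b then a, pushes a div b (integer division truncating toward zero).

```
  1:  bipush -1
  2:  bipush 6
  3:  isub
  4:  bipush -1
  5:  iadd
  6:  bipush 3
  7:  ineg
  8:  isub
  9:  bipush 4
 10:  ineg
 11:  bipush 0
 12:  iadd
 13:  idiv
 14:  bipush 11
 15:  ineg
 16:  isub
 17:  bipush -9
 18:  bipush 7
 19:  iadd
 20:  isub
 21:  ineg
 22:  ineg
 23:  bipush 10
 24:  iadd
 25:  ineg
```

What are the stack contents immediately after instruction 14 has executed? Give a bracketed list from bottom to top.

[1, 11]

bipush -1 → [-1]
bipush 6  → [-1, 6]
isub      → [-7]
bipush -1 → [-7, -1]
iadd      → [-8]
bipush 3  → [-8, 3]
ineg      → [-8, -3]
isub      → [-5]
bipush 4  → [-5, 4]
ineg      → [-5, -4]
bipush 0  → [-5, -4, 0]
iadd      → [-5, -4]
idiv      → [1]
bipush 11 → [1, 11]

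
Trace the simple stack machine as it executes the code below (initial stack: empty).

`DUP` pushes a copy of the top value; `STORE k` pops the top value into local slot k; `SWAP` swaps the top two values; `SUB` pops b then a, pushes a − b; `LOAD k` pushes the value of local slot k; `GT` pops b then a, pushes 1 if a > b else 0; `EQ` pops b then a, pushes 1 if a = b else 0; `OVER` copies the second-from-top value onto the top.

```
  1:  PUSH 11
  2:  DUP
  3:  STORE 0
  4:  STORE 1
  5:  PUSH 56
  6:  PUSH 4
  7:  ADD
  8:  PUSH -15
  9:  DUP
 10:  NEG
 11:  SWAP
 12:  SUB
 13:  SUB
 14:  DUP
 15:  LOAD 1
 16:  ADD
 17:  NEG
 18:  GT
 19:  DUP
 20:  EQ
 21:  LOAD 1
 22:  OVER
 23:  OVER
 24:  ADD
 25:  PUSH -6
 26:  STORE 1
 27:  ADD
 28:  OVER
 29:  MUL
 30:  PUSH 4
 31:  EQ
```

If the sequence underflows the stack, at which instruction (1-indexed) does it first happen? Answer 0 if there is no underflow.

PUSH 11  → [11]
DUP      → [11, 11]
STORE 0  → [11]
STORE 1  → []
PUSH 56  → [56]
PUSH 4   → [56, 4]
ADD      → [60]
PUSH -15 → [60, -15]
DUP      → [60, -15, -15]
NEG      → [60, -15, 15]
SWAP     → [60, 15, -15]
SUB      → [60, 30]
SUB      → [30]
DUP      → [30, 30]
LOAD 1   → [30, 30, 11]
ADD      → [30, 41]
NEG      → [30, -41]
GT       → [1]
DUP      → [1, 1]
EQ       → [1]
LOAD 1   → [1, 11]
OVER     → [1, 11, 1]
OVER     → [1, 11, 1, 11]
ADD      → [1, 11, 12]
PUSH -6  → [1, 11, 12, -6]
STORE 1  → [1, 11, 12]
ADD      → [1, 23]
OVER     → [1, 23, 1]
MUL      → [1, 23]
PUSH 4   → [1, 23, 4]
EQ       → [1, 0]

0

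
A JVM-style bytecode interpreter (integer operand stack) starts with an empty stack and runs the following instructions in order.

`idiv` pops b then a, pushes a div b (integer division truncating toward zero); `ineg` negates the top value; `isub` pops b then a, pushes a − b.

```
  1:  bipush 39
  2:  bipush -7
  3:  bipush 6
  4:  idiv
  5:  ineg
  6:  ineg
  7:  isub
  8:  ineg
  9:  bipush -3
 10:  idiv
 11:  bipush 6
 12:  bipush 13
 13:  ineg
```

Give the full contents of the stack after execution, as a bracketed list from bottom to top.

[13, 6, -13]

bipush 39 -> [39]
bipush -7 -> [39, -7]
bipush 6  -> [39, -7, 6]
idiv      -> [39, -1]
ineg      -> [39, 1]
ineg      -> [39, -1]
isub      -> [40]
ineg      -> [-40]
bipush -3 -> [-40, -3]
idiv      -> [13]
bipush 6  -> [13, 6]
bipush 13 -> [13, 6, 13]
ineg      -> [13, 6, -13]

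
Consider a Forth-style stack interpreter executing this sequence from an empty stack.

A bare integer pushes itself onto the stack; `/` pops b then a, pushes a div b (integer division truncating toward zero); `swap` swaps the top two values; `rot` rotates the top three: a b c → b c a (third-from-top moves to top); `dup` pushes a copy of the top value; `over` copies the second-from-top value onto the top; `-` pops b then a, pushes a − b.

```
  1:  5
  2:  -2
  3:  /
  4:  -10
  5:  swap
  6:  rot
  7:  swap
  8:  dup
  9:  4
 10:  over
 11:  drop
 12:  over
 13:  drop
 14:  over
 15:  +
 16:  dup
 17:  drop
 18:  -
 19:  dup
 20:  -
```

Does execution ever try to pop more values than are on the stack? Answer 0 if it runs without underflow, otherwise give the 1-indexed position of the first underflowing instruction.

6

5    : [5]
-2   : [5, -2]
/    : [-2]
-10  : [-2, -10]
swap : [-10, -2]
rot  — needs 3 operands, stack has 2 → underflow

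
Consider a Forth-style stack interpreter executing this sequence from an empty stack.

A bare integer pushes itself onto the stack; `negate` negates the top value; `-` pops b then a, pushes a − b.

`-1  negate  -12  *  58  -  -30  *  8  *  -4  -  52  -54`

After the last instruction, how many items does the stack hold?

3

-1      -1
negate  1
-12     1 -12
*       -12
58      -12 58
-       -70
-30     -70 -30
*       2100
8       2100 8
*       16800
-4      16800 -4
-       16804
52      16804 52
-54     16804 52 -54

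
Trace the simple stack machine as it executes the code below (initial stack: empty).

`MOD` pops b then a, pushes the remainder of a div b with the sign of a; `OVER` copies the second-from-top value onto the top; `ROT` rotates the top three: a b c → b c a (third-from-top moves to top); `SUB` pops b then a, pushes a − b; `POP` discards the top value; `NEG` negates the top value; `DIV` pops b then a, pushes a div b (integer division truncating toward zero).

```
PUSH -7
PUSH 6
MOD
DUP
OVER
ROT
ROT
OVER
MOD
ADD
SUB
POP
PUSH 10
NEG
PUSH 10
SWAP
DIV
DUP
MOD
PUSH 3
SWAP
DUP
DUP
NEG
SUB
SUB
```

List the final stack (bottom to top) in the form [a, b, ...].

[3, 0]

PUSH -7  [-7]
PUSH 6   [-7, 6]
MOD      [-1]
DUP      [-1, -1]
OVER     [-1, -1, -1]
ROT      [-1, -1, -1]
ROT      [-1, -1, -1]
OVER     [-1, -1, -1, -1]
MOD      [-1, -1, 0]
ADD      [-1, -1]
SUB      [0]
POP      []
PUSH 10  [10]
NEG      [-10]
PUSH 10  [-10, 10]
SWAP     [10, -10]
DIV      [-1]
DUP      [-1, -1]
MOD      [0]
PUSH 3   [0, 3]
SWAP     [3, 0]
DUP      [3, 0, 0]
DUP      [3, 0, 0, 0]
NEG      [3, 0, 0, 0]
SUB      [3, 0, 0]
SUB      [3, 0]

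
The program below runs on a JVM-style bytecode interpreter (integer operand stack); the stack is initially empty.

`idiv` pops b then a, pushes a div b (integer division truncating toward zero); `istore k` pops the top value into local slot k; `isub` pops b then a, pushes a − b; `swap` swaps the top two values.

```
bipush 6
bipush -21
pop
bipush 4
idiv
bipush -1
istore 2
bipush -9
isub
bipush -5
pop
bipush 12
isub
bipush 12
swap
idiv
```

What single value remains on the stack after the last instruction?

-6

bipush 6   -> 6
bipush -21 -> 6 -21
pop        -> 6
bipush 4   -> 6 4
idiv       -> 1
bipush -1  -> 1 -1
istore 2   -> 1
bipush -9  -> 1 -9
isub       -> 10
bipush -5  -> 10 -5
pop        -> 10
bipush 12  -> 10 12
isub       -> -2
bipush 12  -> -2 12
swap       -> 12 -2
idiv       -> -6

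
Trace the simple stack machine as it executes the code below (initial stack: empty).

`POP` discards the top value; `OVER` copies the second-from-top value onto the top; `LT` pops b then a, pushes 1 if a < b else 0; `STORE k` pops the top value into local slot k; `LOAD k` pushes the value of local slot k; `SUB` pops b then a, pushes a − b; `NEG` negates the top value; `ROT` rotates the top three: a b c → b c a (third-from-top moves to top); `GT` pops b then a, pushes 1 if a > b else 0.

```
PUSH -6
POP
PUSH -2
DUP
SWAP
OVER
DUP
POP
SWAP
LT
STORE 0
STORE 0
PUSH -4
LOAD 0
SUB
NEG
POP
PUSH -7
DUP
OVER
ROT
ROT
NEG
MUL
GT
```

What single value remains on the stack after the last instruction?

1

PUSH -6 -> [-6]
POP     -> []
PUSH -2 -> [-2]
DUP     -> [-2, -2]
SWAP    -> [-2, -2]
OVER    -> [-2, -2, -2]
DUP     -> [-2, -2, -2, -2]
POP     -> [-2, -2, -2]
SWAP    -> [-2, -2, -2]
LT      -> [-2, 0]
STORE 0 -> [-2]
STORE 0 -> []
PUSH -4 -> [-4]
LOAD 0  -> [-4, -2]
SUB     -> [-2]
NEG     -> [2]
POP     -> []
PUSH -7 -> [-7]
DUP     -> [-7, -7]
OVER    -> [-7, -7, -7]
ROT     -> [-7, -7, -7]
ROT     -> [-7, -7, -7]
NEG     -> [-7, -7, 7]
MUL     -> [-7, -49]
GT      -> [1]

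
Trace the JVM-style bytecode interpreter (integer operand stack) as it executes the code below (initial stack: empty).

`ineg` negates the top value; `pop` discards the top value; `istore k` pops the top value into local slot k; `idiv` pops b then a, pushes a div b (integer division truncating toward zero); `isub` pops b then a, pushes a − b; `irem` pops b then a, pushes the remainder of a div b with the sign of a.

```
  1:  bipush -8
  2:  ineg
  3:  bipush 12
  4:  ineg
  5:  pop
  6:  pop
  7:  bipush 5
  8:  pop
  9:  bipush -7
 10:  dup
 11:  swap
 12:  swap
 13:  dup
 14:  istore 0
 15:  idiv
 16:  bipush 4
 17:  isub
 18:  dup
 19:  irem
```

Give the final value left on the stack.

bipush -8 -> [-8]
ineg      -> [8]
bipush 12 -> [8, 12]
ineg      -> [8, -12]
pop       -> [8]
pop       -> []
bipush 5  -> [5]
pop       -> []
bipush -7 -> [-7]
dup       -> [-7, -7]
swap      -> [-7, -7]
swap      -> [-7, -7]
dup       -> [-7, -7, -7]
istore 0  -> [-7, -7]
idiv      -> [1]
bipush 4  -> [1, 4]
isub      -> [-3]
dup       -> [-3, -3]
irem      -> [0]

0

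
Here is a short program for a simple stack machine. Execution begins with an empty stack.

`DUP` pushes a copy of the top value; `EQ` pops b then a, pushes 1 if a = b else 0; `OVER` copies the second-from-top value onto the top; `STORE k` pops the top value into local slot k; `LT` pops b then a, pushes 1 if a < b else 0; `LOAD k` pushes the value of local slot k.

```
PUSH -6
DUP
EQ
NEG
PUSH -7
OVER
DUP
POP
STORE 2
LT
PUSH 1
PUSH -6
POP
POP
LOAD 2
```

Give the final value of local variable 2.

-1

PUSH -6 -> -6
DUP     -> -6 -6
EQ      -> 1
NEG     -> -1
PUSH -7 -> -1 -7
OVER    -> -1 -7 -1
DUP     -> -1 -7 -1 -1
POP     -> -1 -7 -1
STORE 2 -> -1 -7
LT      -> 0
PUSH 1  -> 0 1
PUSH -6 -> 0 1 -6
POP     -> 0 1
POP     -> 0
LOAD 2  -> 0 -1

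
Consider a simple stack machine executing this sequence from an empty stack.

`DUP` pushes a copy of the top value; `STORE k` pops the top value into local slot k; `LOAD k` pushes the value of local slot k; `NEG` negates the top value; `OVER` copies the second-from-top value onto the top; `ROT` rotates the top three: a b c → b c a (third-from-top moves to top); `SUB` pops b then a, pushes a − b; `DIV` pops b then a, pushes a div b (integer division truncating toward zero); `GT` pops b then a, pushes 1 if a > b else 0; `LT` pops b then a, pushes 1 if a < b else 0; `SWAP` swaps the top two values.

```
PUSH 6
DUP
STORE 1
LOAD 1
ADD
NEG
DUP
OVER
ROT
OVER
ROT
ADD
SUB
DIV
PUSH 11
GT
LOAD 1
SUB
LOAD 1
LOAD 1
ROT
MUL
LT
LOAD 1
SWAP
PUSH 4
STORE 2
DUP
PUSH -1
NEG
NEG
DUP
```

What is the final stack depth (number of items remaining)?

PUSH 6  → 6
DUP     → 6 6
STORE 1 → 6
LOAD 1  → 6 6
ADD     → 12
NEG     → -12
DUP     → -12 -12
OVER    → -12 -12 -12
ROT     → -12 -12 -12
OVER    → -12 -12 -12 -12
ROT     → -12 -12 -12 -12
ADD     → -12 -12 -24
SUB     → -12 12
DIV     → -1
PUSH 11 → -1 11
GT      → 0
LOAD 1  → 0 6
SUB     → -6
LOAD 1  → -6 6
LOAD 1  → -6 6 6
ROT     → 6 6 -6
MUL     → 6 -36
LT      → 0
LOAD 1  → 0 6
SWAP    → 6 0
PUSH 4  → 6 0 4
STORE 2 → 6 0
DUP     → 6 0 0
PUSH -1 → 6 0 0 -1
NEG     → 6 0 0 1
NEG     → 6 0 0 -1
DUP     → 6 0 0 -1 -1

5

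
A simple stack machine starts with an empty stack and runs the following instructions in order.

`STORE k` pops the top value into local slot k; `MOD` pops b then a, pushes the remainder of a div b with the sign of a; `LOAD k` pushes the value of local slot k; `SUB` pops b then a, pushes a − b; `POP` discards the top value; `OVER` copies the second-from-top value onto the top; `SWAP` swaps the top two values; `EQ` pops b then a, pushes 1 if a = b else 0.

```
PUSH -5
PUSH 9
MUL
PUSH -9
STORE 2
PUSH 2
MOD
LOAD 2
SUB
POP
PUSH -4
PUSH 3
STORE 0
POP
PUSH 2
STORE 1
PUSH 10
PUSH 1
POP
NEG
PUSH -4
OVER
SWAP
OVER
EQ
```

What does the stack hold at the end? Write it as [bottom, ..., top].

[-10, -10, 0]

PUSH -5 → -5
PUSH 9  → -5 9
MUL     → -45
PUSH -9 → -45 -9
STORE 2 → -45
PUSH 2  → -45 2
MOD     → -1
LOAD 2  → -1 -9
SUB     → 8
POP     → (empty)
PUSH -4 → -4
PUSH 3  → -4 3
STORE 0 → -4
POP     → (empty)
PUSH 2  → 2
STORE 1 → (empty)
PUSH 10 → 10
PUSH 1  → 10 1
POP     → 10
NEG     → -10
PUSH -4 → -10 -4
OVER    → -10 -4 -10
SWAP    → -10 -10 -4
OVER    → -10 -10 -4 -10
EQ      → -10 -10 0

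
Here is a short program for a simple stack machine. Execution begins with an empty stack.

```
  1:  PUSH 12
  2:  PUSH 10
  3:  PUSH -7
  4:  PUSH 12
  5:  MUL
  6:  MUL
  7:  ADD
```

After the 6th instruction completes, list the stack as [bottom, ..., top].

PUSH 12 -> [12]
PUSH 10 -> [12, 10]
PUSH -7 -> [12, 10, -7]
PUSH 12 -> [12, 10, -7, 12]
MUL     -> [12, 10, -84]
MUL     -> [12, -840]

[12, -840]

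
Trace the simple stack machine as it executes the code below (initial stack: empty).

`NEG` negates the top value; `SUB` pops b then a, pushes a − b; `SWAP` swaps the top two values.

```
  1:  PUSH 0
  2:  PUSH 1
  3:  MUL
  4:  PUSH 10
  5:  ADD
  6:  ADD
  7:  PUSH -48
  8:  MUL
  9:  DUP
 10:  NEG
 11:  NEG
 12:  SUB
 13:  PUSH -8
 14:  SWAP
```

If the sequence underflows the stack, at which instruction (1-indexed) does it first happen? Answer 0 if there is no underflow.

PUSH 0  -> 0
PUSH 1  -> 0 1
MUL     -> 0
PUSH 10 -> 0 10
ADD     -> 10
ADD  — needs 2 operands, stack has 1 → underflow

6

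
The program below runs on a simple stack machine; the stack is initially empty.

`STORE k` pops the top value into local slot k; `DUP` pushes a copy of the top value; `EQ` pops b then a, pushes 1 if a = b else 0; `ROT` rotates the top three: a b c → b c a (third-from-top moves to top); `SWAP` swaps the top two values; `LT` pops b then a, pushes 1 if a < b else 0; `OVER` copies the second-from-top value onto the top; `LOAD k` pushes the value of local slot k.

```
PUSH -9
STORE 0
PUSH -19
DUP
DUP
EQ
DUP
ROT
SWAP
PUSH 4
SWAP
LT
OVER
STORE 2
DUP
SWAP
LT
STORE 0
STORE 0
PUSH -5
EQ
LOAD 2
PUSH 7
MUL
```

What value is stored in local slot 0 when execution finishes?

-19

PUSH -9  : [-9]
STORE 0  : []
PUSH -19 : [-19]
DUP      : [-19, -19]
DUP      : [-19, -19, -19]
EQ       : [-19, 1]
DUP      : [-19, 1, 1]
ROT      : [1, 1, -19]
SWAP     : [1, -19, 1]
PUSH 4   : [1, -19, 1, 4]
SWAP     : [1, -19, 4, 1]
LT       : [1, -19, 0]
OVER     : [1, -19, 0, -19]
STORE 2  : [1, -19, 0]
DUP      : [1, -19, 0, 0]
SWAP     : [1, -19, 0, 0]
LT       : [1, -19, 0]
STORE 0  : [1, -19]
STORE 0  : [1]
PUSH -5  : [1, -5]
EQ       : [0]
LOAD 2   : [0, -19]
PUSH 7   : [0, -19, 7]
MUL      : [0, -133]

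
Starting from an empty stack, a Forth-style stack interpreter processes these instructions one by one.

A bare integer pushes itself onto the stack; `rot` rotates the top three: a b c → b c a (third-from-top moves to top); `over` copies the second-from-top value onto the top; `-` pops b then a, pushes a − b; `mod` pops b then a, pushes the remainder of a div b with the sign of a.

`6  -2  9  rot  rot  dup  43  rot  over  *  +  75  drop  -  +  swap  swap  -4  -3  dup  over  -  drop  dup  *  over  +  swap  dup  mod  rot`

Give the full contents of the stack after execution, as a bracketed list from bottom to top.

6    : 6
-2   : 6 -2
9    : 6 -2 9
rot  : -2 9 6
rot  : 9 6 -2
dup  : 9 6 -2 -2
43   : 9 6 -2 -2 43
rot  : 9 6 -2 43 -2
over : 9 6 -2 43 -2 43
*    : 9 6 -2 43 -86
+    : 9 6 -2 -43
75   : 9 6 -2 -43 75
drop : 9 6 -2 -43
-    : 9 6 41
+    : 9 47
swap : 47 9
swap : 9 47
-4   : 9 47 -4
-3   : 9 47 -4 -3
dup  : 9 47 -4 -3 -3
over : 9 47 -4 -3 -3 -3
-    : 9 47 -4 -3 0
drop : 9 47 -4 -3
dup  : 9 47 -4 -3 -3
*    : 9 47 -4 9
over : 9 47 -4 9 -4
+    : 9 47 -4 5
swap : 9 47 5 -4
dup  : 9 47 5 -4 -4
mod  : 9 47 5 0
rot  : 9 5 0 47

[9, 5, 0, 47]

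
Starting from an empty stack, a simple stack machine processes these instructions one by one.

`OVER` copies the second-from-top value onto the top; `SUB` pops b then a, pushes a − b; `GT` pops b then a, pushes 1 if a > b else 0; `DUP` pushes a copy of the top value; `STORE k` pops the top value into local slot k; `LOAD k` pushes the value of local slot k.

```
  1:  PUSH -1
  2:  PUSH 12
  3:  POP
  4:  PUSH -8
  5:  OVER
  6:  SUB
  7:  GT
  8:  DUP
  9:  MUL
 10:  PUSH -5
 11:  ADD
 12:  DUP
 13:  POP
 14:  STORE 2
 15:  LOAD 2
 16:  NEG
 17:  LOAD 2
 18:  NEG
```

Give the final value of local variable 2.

-4

PUSH -1 -> [-1]
PUSH 12 -> [-1, 12]
POP     -> [-1]
PUSH -8 -> [-1, -8]
OVER    -> [-1, -8, -1]
SUB     -> [-1, -7]
GT      -> [1]
DUP     -> [1, 1]
MUL     -> [1]
PUSH -5 -> [1, -5]
ADD     -> [-4]
DUP     -> [-4, -4]
POP     -> [-4]
STORE 2 -> []
LOAD 2  -> [-4]
NEG     -> [4]
LOAD 2  -> [4, -4]
NEG     -> [4, 4]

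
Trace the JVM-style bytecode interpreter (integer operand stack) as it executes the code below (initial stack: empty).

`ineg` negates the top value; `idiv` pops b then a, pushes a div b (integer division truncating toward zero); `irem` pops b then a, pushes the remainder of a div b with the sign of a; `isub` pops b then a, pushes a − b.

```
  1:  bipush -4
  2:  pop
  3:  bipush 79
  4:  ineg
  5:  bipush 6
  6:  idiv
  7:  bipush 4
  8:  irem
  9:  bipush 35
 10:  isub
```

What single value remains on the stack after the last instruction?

-36

bipush -4 -> -4
pop       -> (empty)
bipush 79 -> 79
ineg      -> -79
bipush 6  -> -79 6
idiv      -> -13
bipush 4  -> -13 4
irem      -> -1
bipush 35 -> -1 35
isub      -> -36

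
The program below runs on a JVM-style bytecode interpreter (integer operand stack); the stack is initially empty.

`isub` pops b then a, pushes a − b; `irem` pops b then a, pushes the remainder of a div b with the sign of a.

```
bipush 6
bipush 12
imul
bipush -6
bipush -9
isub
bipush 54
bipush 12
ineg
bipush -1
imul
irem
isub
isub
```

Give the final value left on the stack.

bipush 6  → 6
bipush 12 → 6 12
imul      → 72
bipush -6 → 72 -6
bipush -9 → 72 -6 -9
isub      → 72 3
bipush 54 → 72 3 54
bipush 12 → 72 3 54 12
ineg      → 72 3 54 -12
bipush -1 → 72 3 54 -12 -1
imul      → 72 3 54 12
irem      → 72 3 6
isub      → 72 -3
isub      → 75

75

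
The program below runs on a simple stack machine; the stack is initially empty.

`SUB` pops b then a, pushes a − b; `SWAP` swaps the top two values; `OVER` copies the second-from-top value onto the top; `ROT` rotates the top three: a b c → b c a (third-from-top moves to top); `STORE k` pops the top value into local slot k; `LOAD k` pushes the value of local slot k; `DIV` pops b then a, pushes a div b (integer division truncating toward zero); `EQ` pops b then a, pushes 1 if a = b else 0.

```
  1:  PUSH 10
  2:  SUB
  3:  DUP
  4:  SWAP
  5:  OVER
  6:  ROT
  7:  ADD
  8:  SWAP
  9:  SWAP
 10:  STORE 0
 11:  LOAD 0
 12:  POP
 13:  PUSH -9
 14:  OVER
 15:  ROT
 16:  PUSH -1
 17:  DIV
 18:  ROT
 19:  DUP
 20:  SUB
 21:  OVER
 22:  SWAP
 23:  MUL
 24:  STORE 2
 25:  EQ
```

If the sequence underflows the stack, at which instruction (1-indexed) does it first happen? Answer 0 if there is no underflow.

PUSH 10 → 10
SUB  — needs 2 operands, stack has 1 → underflow

2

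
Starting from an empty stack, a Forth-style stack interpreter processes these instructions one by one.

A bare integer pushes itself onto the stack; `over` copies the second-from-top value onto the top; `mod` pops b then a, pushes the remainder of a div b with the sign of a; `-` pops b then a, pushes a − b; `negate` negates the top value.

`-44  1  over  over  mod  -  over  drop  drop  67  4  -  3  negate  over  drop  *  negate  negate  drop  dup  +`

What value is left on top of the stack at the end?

-44    -> [-44]
1      -> [-44, 1]
over   -> [-44, 1, -44]
over   -> [-44, 1, -44, 1]
mod    -> [-44, 1, 0]
-      -> [-44, 1]
over   -> [-44, 1, -44]
drop   -> [-44, 1]
drop   -> [-44]
67     -> [-44, 67]
4      -> [-44, 67, 4]
-      -> [-44, 63]
3      -> [-44, 63, 3]
negate -> [-44, 63, -3]
over   -> [-44, 63, -3, 63]
drop   -> [-44, 63, -3]
*      -> [-44, -189]
negate -> [-44, 189]
negate -> [-44, -189]
drop   -> [-44]
dup    -> [-44, -44]
+      -> [-88]

-88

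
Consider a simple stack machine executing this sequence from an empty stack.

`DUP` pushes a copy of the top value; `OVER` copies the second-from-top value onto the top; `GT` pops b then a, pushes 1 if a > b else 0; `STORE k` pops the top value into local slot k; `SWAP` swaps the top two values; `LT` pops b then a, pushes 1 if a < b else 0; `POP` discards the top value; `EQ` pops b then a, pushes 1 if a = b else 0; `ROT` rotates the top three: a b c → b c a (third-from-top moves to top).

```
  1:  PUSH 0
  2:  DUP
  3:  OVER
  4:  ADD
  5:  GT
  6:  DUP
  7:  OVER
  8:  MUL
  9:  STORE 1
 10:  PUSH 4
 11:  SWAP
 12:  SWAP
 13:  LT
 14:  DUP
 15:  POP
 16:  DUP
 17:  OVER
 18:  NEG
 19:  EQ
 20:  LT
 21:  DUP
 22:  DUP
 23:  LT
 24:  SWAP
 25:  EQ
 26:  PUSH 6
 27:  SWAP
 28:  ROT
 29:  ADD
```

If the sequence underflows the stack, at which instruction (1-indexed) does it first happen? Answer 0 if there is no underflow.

28

PUSH 0  -> 0
DUP     -> 0 0
OVER    -> 0 0 0
ADD     -> 0 0
GT      -> 0
DUP     -> 0 0
OVER    -> 0 0 0
MUL     -> 0 0
STORE 1 -> 0
PUSH 4  -> 0 4
SWAP    -> 4 0
SWAP    -> 0 4
LT      -> 1
DUP     -> 1 1
POP     -> 1
DUP     -> 1 1
OVER    -> 1 1 1
NEG     -> 1 1 -1
EQ      -> 1 0
LT      -> 0
DUP     -> 0 0
DUP     -> 0 0 0
LT      -> 0 0
SWAP    -> 0 0
EQ      -> 1
PUSH 6  -> 1 6
SWAP    -> 6 1
ROT  — needs 3 operands, stack has 2 → underflow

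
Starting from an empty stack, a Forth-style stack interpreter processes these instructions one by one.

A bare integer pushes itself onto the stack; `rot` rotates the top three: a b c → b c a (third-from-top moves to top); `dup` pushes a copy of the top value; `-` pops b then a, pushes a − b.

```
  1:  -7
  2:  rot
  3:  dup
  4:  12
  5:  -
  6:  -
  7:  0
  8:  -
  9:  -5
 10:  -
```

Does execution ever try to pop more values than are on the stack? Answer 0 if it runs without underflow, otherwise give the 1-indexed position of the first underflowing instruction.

-7 : -7
rot  — needs 3 operands, stack has 1 → underflow

2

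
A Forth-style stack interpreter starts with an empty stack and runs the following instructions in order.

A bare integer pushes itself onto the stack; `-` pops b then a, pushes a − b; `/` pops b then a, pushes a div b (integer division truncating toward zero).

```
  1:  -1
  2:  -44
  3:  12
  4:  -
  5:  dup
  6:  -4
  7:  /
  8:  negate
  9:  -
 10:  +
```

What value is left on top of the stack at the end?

-43

-1      [-1]
-44     [-1, -44]
12      [-1, -44, 12]
-       [-1, -56]
dup     [-1, -56, -56]
-4      [-1, -56, -56, -4]
/       [-1, -56, 14]
negate  [-1, -56, -14]
-       [-1, -42]
+       [-43]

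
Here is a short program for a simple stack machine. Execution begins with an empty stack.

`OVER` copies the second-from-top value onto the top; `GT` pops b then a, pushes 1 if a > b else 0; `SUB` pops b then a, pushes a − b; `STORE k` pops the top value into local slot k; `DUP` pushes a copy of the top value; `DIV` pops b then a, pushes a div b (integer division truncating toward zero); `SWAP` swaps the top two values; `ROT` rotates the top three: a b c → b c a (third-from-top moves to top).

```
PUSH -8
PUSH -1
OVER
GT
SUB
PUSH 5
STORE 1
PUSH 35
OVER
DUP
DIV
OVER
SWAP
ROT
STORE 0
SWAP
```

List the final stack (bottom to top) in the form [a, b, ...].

[-9, 1, 35]

PUSH -8 : [-8]
PUSH -1 : [-8, -1]
OVER    : [-8, -1, -8]
GT      : [-8, 1]
SUB     : [-9]
PUSH 5  : [-9, 5]
STORE 1 : [-9]
PUSH 35 : [-9, 35]
OVER    : [-9, 35, -9]
DUP     : [-9, 35, -9, -9]
DIV     : [-9, 35, 1]
OVER    : [-9, 35, 1, 35]
SWAP    : [-9, 35, 35, 1]
ROT     : [-9, 35, 1, 35]
STORE 0 : [-9, 35, 1]
SWAP    : [-9, 1, 35]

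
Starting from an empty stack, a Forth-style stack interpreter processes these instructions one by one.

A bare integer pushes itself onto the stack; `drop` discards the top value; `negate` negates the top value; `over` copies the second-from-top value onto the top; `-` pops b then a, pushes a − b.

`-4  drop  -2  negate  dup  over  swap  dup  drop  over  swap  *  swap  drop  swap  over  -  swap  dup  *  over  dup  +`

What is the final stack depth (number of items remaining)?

-4      -4
drop    (empty)
-2      -2
negate  2
dup     2 2
over    2 2 2
swap    2 2 2
dup     2 2 2 2
drop    2 2 2
over    2 2 2 2
swap    2 2 2 2
*       2 2 4
swap    2 4 2
drop    2 4
swap    4 2
over    4 2 4
-       4 -2
swap    -2 4
dup     -2 4 4
*       -2 16
over    -2 16 -2
dup     -2 16 -2 -2
+       -2 16 -4

3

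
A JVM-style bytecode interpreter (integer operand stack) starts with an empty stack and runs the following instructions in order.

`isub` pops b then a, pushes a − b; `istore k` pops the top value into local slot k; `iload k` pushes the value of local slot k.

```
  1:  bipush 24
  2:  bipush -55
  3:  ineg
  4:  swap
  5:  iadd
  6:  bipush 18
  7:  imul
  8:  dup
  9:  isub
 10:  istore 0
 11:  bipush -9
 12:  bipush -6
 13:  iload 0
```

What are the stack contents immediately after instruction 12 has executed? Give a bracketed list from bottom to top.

bipush 24  -> 24
bipush -55 -> 24 -55
ineg       -> 24 55
swap       -> 55 24
iadd       -> 79
bipush 18  -> 79 18
imul       -> 1422
dup        -> 1422 1422
isub       -> 0
istore 0   -> (empty)
bipush -9  -> -9
bipush -6  -> -9 -6

[-9, -6]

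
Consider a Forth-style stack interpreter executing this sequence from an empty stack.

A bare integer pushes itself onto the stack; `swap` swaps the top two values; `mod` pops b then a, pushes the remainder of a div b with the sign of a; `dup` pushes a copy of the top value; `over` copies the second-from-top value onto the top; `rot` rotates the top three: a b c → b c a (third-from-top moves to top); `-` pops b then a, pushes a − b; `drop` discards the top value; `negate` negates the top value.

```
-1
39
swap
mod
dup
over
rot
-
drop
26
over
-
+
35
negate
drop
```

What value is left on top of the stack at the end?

26

-1     -> [-1]
39     -> [-1, 39]
swap   -> [39, -1]
mod    -> [0]
dup    -> [0, 0]
over   -> [0, 0, 0]
rot    -> [0, 0, 0]
-      -> [0, 0]
drop   -> [0]
26     -> [0, 26]
over   -> [0, 26, 0]
-      -> [0, 26]
+      -> [26]
35     -> [26, 35]
negate -> [26, -35]
drop   -> [26]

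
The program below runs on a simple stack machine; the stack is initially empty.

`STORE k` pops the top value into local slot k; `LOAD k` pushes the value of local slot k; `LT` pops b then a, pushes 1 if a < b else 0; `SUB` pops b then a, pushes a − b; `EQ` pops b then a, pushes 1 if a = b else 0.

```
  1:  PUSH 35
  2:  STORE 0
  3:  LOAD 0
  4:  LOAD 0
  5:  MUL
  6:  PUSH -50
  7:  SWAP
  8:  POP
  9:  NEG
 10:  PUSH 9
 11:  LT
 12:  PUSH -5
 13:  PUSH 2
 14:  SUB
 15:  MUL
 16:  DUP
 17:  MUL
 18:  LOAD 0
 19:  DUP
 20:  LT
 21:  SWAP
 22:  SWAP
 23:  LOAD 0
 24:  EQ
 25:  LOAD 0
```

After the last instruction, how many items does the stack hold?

PUSH 35  : [35]
STORE 0  : []
LOAD 0   : [35]
LOAD 0   : [35, 35]
MUL      : [1225]
PUSH -50 : [1225, -50]
SWAP     : [-50, 1225]
POP      : [-50]
NEG      : [50]
PUSH 9   : [50, 9]
LT       : [0]
PUSH -5  : [0, -5]
PUSH 2   : [0, -5, 2]
SUB      : [0, -7]
MUL      : [0]
DUP      : [0, 0]
MUL      : [0]
LOAD 0   : [0, 35]
DUP      : [0, 35, 35]
LT       : [0, 0]
SWAP     : [0, 0]
SWAP     : [0, 0]
LOAD 0   : [0, 0, 35]
EQ       : [0, 0]
LOAD 0   : [0, 0, 35]

3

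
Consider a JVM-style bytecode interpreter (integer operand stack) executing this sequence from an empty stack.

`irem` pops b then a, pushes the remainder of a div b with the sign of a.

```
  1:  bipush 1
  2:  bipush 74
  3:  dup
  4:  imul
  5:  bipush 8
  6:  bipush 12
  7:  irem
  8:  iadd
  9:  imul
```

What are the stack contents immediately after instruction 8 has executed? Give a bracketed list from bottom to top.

bipush 1  -> [1]
bipush 74 -> [1, 74]
dup       -> [1, 74, 74]
imul      -> [1, 5476]
bipush 8  -> [1, 5476, 8]
bipush 12 -> [1, 5476, 8, 12]
irem      -> [1, 5476, 8]
iadd      -> [1, 5484]

[1, 5484]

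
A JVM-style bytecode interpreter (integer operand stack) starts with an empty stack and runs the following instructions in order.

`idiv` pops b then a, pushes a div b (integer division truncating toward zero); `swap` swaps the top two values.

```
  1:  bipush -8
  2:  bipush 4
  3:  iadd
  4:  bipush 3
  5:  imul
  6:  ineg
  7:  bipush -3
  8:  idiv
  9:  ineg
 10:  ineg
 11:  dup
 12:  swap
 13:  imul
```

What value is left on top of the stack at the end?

bipush -8 -> -8
bipush 4  -> -8 4
iadd      -> -4
bipush 3  -> -4 3
imul      -> -12
ineg      -> 12
bipush -3 -> 12 -3
idiv      -> -4
ineg      -> 4
ineg      -> -4
dup       -> -4 -4
swap      -> -4 -4
imul      -> 16

16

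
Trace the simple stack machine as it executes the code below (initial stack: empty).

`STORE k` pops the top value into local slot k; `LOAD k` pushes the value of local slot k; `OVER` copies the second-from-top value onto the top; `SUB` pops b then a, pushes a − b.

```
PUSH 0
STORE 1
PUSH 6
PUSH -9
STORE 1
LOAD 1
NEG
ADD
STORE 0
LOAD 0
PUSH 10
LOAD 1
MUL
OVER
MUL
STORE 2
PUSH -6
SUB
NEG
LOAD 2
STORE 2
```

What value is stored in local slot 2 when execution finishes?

PUSH 0   [0]
STORE 1  []
PUSH 6   [6]
PUSH -9  [6, -9]
STORE 1  [6]
LOAD 1   [6, -9]
NEG      [6, 9]
ADD      [15]
STORE 0  []
LOAD 0   [15]
PUSH 10  [15, 10]
LOAD 1   [15, 10, -9]
MUL      [15, -90]
OVER     [15, -90, 15]
MUL      [15, -1350]
STORE 2  [15]
PUSH -6  [15, -6]
SUB      [21]
NEG      [-21]
LOAD 2   [-21, -1350]
STORE 2  [-21]

-1350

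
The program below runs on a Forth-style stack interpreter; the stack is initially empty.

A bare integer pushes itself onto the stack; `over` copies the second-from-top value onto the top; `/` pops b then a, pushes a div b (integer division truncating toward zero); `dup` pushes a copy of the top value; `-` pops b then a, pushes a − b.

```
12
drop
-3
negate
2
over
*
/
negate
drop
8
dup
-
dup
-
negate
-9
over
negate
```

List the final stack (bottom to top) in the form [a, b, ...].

12     → [12]
drop   → []
-3     → [-3]
negate → [3]
2      → [3, 2]
over   → [3, 2, 3]
*      → [3, 6]
/      → [0]
negate → [0]
drop   → []
8      → [8]
dup    → [8, 8]
-      → [0]
dup    → [0, 0]
-      → [0]
negate → [0]
-9     → [0, -9]
over   → [0, -9, 0]
negate → [0, -9, 0]

[0, -9, 0]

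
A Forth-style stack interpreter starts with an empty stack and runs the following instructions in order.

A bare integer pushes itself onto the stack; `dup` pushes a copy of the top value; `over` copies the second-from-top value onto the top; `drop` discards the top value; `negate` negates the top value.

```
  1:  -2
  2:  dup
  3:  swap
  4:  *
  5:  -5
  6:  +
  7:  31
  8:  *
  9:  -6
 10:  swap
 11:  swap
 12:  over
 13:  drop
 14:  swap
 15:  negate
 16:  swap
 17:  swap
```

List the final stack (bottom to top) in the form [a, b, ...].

[-6, 31]

-2     : [-2]
dup    : [-2, -2]
swap   : [-2, -2]
*      : [4]
-5     : [4, -5]
+      : [-1]
31     : [-1, 31]
*      : [-31]
-6     : [-31, -6]
swap   : [-6, -31]
swap   : [-31, -6]
over   : [-31, -6, -31]
drop   : [-31, -6]
swap   : [-6, -31]
negate : [-6, 31]
swap   : [31, -6]
swap   : [-6, 31]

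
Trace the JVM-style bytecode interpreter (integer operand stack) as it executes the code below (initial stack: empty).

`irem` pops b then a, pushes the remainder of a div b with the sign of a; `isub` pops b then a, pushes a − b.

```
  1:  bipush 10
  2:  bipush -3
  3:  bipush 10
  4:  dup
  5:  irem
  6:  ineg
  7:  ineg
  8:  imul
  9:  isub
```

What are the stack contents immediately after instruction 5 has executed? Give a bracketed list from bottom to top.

[10, -3, 0]

bipush 10  10
bipush -3  10 -3
bipush 10  10 -3 10
dup        10 -3 10 10
irem       10 -3 0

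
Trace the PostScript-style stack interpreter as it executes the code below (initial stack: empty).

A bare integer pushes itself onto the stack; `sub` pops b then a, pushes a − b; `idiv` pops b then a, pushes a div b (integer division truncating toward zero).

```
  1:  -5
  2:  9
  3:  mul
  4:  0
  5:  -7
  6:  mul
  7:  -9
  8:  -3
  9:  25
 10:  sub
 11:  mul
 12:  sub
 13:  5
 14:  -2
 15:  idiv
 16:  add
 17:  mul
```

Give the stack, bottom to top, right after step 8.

-5   [-5]
9    [-5, 9]
mul  [-45]
0    [-45, 0]
-7   [-45, 0, -7]
mul  [-45, 0]
-9   [-45, 0, -9]
-3   [-45, 0, -9, -3]

[-45, 0, -9, -3]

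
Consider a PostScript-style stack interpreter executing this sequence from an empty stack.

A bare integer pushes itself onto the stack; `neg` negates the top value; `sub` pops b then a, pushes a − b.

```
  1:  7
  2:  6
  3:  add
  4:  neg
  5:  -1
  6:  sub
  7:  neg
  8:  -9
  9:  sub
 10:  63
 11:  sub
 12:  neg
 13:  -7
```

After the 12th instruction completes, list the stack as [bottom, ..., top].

[42]

7    7
6    7 6
add  13
neg  -13
-1   -13 -1
sub  -12
neg  12
-9   12 -9
sub  21
63   21 63
sub  -42
neg  42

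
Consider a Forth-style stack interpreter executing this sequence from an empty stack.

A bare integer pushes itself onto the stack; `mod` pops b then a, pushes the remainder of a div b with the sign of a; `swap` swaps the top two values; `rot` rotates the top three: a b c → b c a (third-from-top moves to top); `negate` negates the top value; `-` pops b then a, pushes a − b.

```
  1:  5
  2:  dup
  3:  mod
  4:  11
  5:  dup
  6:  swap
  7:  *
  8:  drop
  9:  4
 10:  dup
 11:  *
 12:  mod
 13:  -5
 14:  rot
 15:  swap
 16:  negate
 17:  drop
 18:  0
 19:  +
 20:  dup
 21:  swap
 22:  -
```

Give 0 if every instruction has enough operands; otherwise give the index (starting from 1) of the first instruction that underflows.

5    → [5]
dup  → [5, 5]
mod  → [0]
11   → [0, 11]
dup  → [0, 11, 11]
swap → [0, 11, 11]
*    → [0, 121]
drop → [0]
4    → [0, 4]
dup  → [0, 4, 4]
*    → [0, 16]
mod  → [0]
-5   → [0, -5]
rot  — needs 3 operands, stack has 2 → underflow

14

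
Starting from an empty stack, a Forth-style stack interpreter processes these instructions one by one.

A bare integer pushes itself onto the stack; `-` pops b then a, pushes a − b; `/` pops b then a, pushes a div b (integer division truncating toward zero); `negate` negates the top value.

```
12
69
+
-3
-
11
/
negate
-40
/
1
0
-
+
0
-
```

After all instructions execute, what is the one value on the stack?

1

12     → 12
69     → 12 69
+      → 81
-3     → 81 -3
-      → 84
11     → 84 11
/      → 7
negate → -7
-40    → -7 -40
/      → 0
1      → 0 1
0      → 0 1 0
-      → 0 1
+      → 1
0      → 1 0
-      → 1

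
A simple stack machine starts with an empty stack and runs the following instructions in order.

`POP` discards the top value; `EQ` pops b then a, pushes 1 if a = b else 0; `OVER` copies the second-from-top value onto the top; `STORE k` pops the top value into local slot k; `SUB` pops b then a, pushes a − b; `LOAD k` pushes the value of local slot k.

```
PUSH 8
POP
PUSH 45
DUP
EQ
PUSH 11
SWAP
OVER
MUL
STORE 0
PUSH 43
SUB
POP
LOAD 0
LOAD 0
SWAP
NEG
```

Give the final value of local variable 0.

PUSH 8   [8]
POP      []
PUSH 45  [45]
DUP      [45, 45]
EQ       [1]
PUSH 11  [1, 11]
SWAP     [11, 1]
OVER     [11, 1, 11]
MUL      [11, 11]
STORE 0  [11]
PUSH 43  [11, 43]
SUB      [-32]
POP      []
LOAD 0   [11]
LOAD 0   [11, 11]
SWAP     [11, 11]
NEG      [11, -11]

11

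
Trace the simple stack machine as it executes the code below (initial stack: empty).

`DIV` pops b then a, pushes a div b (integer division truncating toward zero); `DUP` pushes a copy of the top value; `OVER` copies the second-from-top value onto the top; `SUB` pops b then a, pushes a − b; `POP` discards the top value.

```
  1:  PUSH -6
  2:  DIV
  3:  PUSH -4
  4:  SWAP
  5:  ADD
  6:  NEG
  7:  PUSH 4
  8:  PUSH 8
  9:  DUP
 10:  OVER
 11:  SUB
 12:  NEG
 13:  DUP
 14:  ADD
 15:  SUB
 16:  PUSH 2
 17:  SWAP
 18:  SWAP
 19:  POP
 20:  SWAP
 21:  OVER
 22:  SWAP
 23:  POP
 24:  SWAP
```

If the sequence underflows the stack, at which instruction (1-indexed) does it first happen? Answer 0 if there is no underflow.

2

PUSH -6 -> [-6]
DIV  — needs 2 operands, stack has 1 → underflow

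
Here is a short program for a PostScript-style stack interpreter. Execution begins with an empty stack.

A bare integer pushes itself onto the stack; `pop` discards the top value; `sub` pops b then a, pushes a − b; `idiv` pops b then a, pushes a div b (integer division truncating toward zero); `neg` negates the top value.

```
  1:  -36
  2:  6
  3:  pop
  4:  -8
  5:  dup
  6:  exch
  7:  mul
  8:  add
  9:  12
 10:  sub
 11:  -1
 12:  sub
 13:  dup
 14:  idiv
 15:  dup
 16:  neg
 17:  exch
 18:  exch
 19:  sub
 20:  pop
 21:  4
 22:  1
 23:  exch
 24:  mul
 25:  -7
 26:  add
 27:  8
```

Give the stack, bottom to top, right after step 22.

[4, 1]

-36  : [-36]
6    : [-36, 6]
pop  : [-36]
-8   : [-36, -8]
dup  : [-36, -8, -8]
exch : [-36, -8, -8]
mul  : [-36, 64]
add  : [28]
12   : [28, 12]
sub  : [16]
-1   : [16, -1]
sub  : [17]
dup  : [17, 17]
idiv : [1]
dup  : [1, 1]
neg  : [1, -1]
exch : [-1, 1]
exch : [1, -1]
sub  : [2]
pop  : []
4    : [4]
1    : [4, 1]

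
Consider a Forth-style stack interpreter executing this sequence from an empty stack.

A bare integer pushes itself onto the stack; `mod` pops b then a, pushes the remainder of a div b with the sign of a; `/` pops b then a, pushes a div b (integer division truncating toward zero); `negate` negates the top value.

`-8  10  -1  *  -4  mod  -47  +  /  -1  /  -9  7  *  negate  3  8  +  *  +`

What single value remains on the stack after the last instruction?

-8     -> [-8]
10     -> [-8, 10]
-1     -> [-8, 10, -1]
*      -> [-8, -10]
-4     -> [-8, -10, -4]
mod    -> [-8, -2]
-47    -> [-8, -2, -47]
+      -> [-8, -49]
/      -> [0]
-1     -> [0, -1]
/      -> [0]
-9     -> [0, -9]
7      -> [0, -9, 7]
*      -> [0, -63]
negate -> [0, 63]
3      -> [0, 63, 3]
8      -> [0, 63, 3, 8]
+      -> [0, 63, 11]
*      -> [0, 693]
+      -> [693]

693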